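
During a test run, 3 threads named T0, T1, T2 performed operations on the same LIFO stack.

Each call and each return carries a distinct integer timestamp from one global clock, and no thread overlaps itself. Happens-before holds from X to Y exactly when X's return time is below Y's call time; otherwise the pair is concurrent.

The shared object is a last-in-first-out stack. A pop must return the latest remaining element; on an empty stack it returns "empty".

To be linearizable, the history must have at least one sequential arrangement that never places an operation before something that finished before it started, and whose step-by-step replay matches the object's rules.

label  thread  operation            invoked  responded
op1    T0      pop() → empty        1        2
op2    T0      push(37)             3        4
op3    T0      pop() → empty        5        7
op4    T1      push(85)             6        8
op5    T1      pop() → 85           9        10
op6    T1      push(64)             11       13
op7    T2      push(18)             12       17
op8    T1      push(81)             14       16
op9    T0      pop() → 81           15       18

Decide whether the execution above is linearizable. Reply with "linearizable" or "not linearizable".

not linearizable

the violation lands at event 7, op3's response at time 7: events 1..6 linearize, events 1..7 do not
the sole real-time-consistent order of 3 completed operations fails the LIFO stack replay
no escape via the 1 pending operation (op4): every completion choice fails
e.g. op1, op2, op3 (pending dropped): illegal at step 3, since op3 pop() → empty cannot apply there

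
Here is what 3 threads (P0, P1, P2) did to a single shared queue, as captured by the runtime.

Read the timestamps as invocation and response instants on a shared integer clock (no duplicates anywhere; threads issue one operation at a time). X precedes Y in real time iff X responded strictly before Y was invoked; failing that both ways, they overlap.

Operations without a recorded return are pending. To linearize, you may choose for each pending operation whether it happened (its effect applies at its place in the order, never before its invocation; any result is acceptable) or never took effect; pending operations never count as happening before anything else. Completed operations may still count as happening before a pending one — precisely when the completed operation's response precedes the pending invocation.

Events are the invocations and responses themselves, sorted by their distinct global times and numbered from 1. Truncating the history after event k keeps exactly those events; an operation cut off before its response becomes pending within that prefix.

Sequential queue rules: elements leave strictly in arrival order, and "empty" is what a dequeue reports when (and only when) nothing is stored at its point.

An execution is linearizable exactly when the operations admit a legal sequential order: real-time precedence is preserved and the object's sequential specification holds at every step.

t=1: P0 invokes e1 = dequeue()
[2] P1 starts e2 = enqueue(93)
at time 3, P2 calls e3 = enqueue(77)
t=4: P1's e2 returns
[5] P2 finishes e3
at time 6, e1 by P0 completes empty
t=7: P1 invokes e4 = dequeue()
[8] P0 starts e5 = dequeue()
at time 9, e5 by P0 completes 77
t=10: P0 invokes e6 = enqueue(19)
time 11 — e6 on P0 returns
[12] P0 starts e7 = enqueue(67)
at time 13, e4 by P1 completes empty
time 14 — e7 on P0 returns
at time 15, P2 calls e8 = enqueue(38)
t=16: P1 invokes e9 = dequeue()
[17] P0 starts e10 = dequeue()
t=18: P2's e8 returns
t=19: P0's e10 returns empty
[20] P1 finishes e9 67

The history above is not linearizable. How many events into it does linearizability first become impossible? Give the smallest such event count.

13

a valid linearization of events 1..12 exists, for instance e1, e2, e3, e4, e5, e6:
step 1: e1 dequeue() → empty — queue <>
step 2: e2 enqueue(93) — queue <93>
step 3: e3 enqueue(77) — queue <93,77>
step 4: e4 dequeue() (pending, included) — queue <77>
step 5: e5 dequeue() → 77 — queue <>
step 6: e6 enqueue(19) — queue <19>
event 13 — e4's response, time 13 — after it, nothing linearizes
completion choices over the 1 pending operation (e7) were checked; none helps
one such order, e1, e2, e3, e4, e5, e6 (pending dropped), breaks at step 4 where e4 dequeue() → empty is illegal
one such order, e1, e2, e3, e5, e4, e6 (pending dropped), breaks at step 4 where e5 dequeue() → 77 is illegal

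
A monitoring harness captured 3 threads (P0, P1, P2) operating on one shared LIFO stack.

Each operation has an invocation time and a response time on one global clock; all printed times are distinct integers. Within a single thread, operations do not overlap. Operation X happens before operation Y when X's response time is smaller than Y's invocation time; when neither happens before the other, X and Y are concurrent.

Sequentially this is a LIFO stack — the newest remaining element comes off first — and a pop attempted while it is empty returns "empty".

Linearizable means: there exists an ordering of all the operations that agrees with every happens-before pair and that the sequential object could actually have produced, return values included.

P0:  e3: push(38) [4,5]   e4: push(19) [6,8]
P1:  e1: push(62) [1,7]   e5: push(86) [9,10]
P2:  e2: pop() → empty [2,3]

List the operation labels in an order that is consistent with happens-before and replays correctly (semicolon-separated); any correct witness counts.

e2; e1; e3; e4; e5

step 1: e2 pop() → empty — stack <>
step 2: e1 push(62) — stack <62>
step 3: e3 push(38) — stack <62,38>
step 4: e4 push(19) — stack <62,38,19>
step 5: e5 push(86) — stack <62,38,19,86>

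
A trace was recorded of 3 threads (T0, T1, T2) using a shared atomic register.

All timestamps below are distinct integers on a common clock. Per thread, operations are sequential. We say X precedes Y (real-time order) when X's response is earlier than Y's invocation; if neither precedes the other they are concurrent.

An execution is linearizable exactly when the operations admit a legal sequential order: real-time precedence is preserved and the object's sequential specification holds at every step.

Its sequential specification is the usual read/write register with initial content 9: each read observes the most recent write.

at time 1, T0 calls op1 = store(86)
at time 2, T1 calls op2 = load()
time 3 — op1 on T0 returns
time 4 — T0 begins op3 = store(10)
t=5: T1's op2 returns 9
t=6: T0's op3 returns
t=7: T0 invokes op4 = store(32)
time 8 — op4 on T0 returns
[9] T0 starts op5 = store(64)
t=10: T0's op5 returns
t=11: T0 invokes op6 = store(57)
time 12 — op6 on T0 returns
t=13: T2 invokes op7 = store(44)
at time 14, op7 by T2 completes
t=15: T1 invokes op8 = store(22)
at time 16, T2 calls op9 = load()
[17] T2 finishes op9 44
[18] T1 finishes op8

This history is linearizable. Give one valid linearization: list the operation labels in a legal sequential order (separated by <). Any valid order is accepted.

op2 < op1 < op3 < op4 < op5 < op6 < op7 < op9 < op8

after step 1 (op2 load() → 9): value 9
after step 2 (op1 store(86)): value 86
after step 3 (op3 store(10)): value 10
after step 4 (op4 store(32)): value 32
after step 5 (op5 store(64)): value 64
after step 6 (op6 store(57)): value 57
after step 7 (op7 store(44)): value 44
after step 8 (op9 load() → 44): value 44
after step 9 (op8 store(22)): value 22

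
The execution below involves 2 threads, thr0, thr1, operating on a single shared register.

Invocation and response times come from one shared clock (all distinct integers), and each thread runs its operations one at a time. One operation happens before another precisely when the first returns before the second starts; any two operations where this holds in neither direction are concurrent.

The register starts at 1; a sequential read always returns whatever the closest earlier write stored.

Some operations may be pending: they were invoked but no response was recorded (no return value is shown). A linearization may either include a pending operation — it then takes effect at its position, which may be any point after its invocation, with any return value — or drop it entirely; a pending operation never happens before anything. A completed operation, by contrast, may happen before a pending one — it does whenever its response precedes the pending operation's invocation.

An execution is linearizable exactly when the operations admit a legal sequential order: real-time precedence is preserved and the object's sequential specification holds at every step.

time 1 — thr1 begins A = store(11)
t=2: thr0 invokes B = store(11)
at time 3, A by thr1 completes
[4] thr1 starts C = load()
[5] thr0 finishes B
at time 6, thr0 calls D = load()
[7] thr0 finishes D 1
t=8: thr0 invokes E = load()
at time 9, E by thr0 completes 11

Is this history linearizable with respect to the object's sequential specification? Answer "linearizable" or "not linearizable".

not linearizable

through event 6 a valid linearization exists; event 7 (D responding at time 7) ends that
checked exhaustively: 2 real-time-consistent orders of 3 completed operations, zero legal register replays
no escape via the 1 pending operation (C): every completion choice fails
e.g. A, B, D (pending dropped): illegal at step 3, since D load() → 1 cannot apply there
e.g. B, A, D (pending dropped): illegal at step 3, since D load() → 1 cannot apply there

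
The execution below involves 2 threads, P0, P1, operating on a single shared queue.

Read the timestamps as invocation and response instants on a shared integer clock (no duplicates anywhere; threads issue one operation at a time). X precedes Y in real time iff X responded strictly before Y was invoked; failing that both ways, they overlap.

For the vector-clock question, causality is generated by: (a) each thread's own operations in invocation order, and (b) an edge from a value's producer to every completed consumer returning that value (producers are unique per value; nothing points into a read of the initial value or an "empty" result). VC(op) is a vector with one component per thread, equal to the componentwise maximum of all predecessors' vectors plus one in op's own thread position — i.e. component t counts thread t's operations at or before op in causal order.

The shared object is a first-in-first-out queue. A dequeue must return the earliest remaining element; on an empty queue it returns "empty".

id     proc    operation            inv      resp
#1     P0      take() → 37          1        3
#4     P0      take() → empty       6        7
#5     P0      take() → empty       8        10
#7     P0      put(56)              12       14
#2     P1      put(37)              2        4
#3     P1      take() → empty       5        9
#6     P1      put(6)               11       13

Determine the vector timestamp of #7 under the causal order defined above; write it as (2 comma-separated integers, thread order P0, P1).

no predecessors for #2 (invoked 2): P1 increments from zero → (0, 1)
VC(#3, invoked at 5): max of VC(#2)=(0, 1), then +1 on thread P1 → (0, 2)
VC(#1, invoked at 1): max of VC(#2)=(0, 1), then +1 on thread P0 → (1, 1)
VC(#6, invoked at 11): max of VC(#3)=(0, 2), then +1 on thread P1 → (0, 3)
VC(#4, invoked at 6): max of VC(#1)=(1, 1), then +1 on thread P0 → (2, 1)
VC(#5, invoked at 8): max of VC(#4)=(2, 1), then +1 on thread P0 → (3, 1)
VC(#7, invoked at 12): max of VC(#5)=(3, 1), then +1 on thread P0 → (4, 1)
target: VC(#7) = (4, 1)

(4, 1)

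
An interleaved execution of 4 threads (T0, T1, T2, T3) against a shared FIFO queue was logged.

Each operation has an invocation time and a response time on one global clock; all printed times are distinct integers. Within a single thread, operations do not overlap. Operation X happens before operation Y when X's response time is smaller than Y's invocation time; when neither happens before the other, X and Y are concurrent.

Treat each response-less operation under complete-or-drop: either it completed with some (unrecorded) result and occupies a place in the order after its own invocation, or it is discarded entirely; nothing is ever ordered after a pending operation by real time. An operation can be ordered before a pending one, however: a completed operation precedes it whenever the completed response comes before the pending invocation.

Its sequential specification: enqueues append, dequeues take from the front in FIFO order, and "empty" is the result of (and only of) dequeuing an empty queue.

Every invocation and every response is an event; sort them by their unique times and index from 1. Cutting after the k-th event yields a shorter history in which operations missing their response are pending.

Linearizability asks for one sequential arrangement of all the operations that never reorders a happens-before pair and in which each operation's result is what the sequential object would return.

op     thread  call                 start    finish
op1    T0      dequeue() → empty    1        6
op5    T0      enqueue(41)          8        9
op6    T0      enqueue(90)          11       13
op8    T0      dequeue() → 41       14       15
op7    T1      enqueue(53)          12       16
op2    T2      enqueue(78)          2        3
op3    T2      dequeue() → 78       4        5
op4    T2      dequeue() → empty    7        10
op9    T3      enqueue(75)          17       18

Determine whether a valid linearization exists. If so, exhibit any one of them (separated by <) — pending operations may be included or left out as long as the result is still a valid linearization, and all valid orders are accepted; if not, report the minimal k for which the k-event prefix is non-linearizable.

1. op1 dequeue() → empty, leaving queue <>
2. op2 enqueue(78), leaving queue <78>
3. op3 dequeue() → 78, leaving queue <>
4. op4 dequeue() → empty, leaving queue <>
5. op5 enqueue(41), leaving queue <41>
6. op6 enqueue(90), leaving queue <41,90>
7. op7 enqueue(53), leaving queue <41,90,53>
8. op8 dequeue() → 41, leaving queue <90,53>
9. op9 enqueue(75), leaving queue <90,53,75>

linearizable — witness: op1 < op2 < op3 < op4 < op5 < op6 < op7 < op8 < op9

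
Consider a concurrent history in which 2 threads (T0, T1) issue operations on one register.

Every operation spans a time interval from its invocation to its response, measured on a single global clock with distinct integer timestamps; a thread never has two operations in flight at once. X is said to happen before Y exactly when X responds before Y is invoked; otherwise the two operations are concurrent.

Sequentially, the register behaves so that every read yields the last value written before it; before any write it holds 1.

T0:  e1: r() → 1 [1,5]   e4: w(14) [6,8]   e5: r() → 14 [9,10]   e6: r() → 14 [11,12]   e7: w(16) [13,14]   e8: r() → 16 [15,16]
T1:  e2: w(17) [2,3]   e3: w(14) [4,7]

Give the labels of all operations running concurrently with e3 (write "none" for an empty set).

e1, e4

e3 spans [4,7]: anything still running between times 4 and 7 counts as concurrent
e1 [1,5]: concurrent
e2 [2,3]: before
e4 [6,8]: concurrent
e5 [9,10]: after
e6 [11,12]: after
e7 [13,14]: after
e8 [15,16]: after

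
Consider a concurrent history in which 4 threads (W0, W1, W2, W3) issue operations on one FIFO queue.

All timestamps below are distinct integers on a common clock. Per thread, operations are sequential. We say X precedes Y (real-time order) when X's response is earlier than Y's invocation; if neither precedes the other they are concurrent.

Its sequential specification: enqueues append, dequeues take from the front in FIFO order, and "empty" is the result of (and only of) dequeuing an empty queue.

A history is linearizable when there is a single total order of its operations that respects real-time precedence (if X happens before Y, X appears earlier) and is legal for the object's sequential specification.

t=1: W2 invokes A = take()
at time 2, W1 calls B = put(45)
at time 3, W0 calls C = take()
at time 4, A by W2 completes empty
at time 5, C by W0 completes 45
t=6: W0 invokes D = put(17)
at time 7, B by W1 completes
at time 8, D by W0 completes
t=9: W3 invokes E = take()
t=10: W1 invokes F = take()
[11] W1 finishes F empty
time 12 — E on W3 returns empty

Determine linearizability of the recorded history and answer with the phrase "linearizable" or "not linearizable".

already the first 12 events (up to E's response at time 12) admit no linearization; the first 11 still do
every one of the 16 real-time-consistent orders over 6 completed FIFO queue ops fails the sequential spec
take A, B, C, D, E, F: step 5 already fails, because E take() → empty cannot occur there
take A, B, C, D, F, E: step 5 already fails, because F take() → empty cannot occur there

not linearizable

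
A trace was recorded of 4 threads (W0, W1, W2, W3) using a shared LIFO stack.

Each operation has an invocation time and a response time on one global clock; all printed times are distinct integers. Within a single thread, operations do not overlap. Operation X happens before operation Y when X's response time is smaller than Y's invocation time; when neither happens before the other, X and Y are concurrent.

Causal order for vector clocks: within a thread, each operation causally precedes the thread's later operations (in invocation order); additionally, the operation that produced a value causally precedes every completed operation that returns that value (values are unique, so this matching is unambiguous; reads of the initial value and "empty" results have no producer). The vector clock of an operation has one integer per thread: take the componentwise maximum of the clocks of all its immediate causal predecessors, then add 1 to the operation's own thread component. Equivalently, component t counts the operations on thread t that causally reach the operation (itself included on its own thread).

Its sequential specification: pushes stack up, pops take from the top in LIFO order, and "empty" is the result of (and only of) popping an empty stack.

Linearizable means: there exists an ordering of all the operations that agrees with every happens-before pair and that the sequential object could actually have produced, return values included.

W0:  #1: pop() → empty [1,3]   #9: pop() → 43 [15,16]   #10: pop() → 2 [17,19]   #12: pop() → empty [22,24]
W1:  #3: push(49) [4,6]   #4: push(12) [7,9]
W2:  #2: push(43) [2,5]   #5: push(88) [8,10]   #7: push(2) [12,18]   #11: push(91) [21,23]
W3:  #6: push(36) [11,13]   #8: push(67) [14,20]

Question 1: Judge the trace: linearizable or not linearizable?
not linearizable

the violation lands at event 16, #9's response at time 16: events 1..15 linearize, events 1..16 do not
6 orders of the 7 completed LIFO stack ops respect real time; none is legal
completion choices over the 2 pending operations (#7, #8) were checked; none helps
sample order #1, #2, #3, #4, #5, #6, #9 (pending dropped) stalls at step 7 — #9 pop() → 43 has no legal effect
sample order #1, #2, #3, #5, #4, #6, #9 (pending dropped) stalls at step 7 — #9 pop() → 43 has no legal effect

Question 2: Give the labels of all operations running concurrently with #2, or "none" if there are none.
#1, #3

#2 spans [2,5]; an op avoiding the whole window 2..5 is ordered, any other is concurrent
#1 [1,3]: concurrent
#3 [4,6]: concurrent
#4 [7,9]: after
#5 [8,10]: after
#6 [11,13]: after
#7 [12,18]: after
#8 [14,20]: after
#9 [15,16]: after
#10 [17,19]: after
#11 [21,23]: after
#12 [22,24]: after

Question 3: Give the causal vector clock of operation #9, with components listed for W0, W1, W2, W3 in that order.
(2, 0, 1, 0)

root op #6, invoked 11: fresh clock plus W3's own tick → (0, 0, 0, 1)
root op #2, invoked 2: fresh clock plus W2's own tick → (0, 0, 1, 0)
root op #3, invoked 4: fresh clock plus W1's own tick → (0, 1, 0, 0)
root op #1, invoked 1: fresh clock plus W0's own tick → (1, 0, 0, 0)
#8 (invocation 14): componentwise max over VC(#6)=(0, 0, 0, 1), +1 at W3, giving (0, 0, 0, 2)
#5 (invocation 8): componentwise max over VC(#2)=(0, 0, 1, 0), +1 at W2, giving (0, 0, 2, 0)
#4 (invocation 7): componentwise max over VC(#3)=(0, 1, 0, 0), +1 at W1, giving (0, 2, 0, 0)
#7 (invocation 12): componentwise max over VC(#5)=(0, 0, 2, 0), +1 at W2, giving (0, 0, 3, 0)
#9 (invocation 15): componentwise max over VC(#1)=(1, 0, 0, 0), VC(#2)=(0, 0, 1, 0), +1 at W0, giving (2, 0, 1, 0)
#11 (invocation 21): componentwise max over VC(#7)=(0, 0, 3, 0), +1 at W2, giving (0, 0, 4, 0)
#10 (invocation 17): componentwise max over VC(#7)=(0, 0, 3, 0), VC(#9)=(2, 0, 1, 0), +1 at W0, giving (3, 0, 3, 0)
#12 (invocation 22): componentwise max over VC(#10)=(3, 0, 3, 0), +1 at W0, giving (4, 0, 3, 0)
target: VC(#9) = (2, 0, 1, 0)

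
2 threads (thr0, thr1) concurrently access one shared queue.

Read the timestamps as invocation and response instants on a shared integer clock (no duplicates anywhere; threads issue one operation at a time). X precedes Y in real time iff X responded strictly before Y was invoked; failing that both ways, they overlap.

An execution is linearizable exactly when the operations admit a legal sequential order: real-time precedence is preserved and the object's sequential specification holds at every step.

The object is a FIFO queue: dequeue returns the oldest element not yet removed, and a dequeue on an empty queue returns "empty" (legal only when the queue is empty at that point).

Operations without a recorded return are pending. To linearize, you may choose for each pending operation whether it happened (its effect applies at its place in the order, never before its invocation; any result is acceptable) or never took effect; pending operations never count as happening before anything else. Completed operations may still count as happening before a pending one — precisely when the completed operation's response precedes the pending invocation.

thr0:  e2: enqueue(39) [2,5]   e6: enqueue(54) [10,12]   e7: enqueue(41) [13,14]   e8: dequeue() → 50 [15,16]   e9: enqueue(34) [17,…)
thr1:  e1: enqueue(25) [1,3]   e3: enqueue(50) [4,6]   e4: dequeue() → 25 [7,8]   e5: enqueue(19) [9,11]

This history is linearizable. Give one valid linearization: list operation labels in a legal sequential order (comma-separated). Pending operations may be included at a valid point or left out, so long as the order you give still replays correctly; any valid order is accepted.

e1, e3, e2, e4, e5, e6, e7, e8

1. e1 enqueue(25), leaving queue <25>
2. e3 enqueue(50), leaving queue <25,50>
3. e2 enqueue(39), leaving queue <25,50,39>
4. e4 dequeue() → 25, leaving queue <50,39>
5. e5 enqueue(19), leaving queue <50,39,19>
6. e6 enqueue(54), leaving queue <50,39,19,54>
7. e7 enqueue(41), leaving queue <50,39,19,54,41>
8. e8 dequeue() → 50, leaving queue <39,19,54,41>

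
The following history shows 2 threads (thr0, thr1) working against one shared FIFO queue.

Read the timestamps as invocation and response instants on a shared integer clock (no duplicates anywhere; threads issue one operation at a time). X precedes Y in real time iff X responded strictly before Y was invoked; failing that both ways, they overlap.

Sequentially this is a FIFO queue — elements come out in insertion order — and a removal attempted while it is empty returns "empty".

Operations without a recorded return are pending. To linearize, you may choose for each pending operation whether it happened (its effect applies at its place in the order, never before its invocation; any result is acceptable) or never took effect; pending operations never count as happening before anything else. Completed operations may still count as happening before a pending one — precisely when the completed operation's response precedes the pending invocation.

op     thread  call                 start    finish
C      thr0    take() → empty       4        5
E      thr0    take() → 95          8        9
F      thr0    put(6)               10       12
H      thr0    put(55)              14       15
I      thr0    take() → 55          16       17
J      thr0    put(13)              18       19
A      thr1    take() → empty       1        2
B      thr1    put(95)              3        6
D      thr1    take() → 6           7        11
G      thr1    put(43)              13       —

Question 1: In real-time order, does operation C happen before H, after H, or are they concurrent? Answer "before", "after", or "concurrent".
Answer: before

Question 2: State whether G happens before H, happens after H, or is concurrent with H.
Answer: concurrent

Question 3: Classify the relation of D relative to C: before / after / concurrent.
Answer: after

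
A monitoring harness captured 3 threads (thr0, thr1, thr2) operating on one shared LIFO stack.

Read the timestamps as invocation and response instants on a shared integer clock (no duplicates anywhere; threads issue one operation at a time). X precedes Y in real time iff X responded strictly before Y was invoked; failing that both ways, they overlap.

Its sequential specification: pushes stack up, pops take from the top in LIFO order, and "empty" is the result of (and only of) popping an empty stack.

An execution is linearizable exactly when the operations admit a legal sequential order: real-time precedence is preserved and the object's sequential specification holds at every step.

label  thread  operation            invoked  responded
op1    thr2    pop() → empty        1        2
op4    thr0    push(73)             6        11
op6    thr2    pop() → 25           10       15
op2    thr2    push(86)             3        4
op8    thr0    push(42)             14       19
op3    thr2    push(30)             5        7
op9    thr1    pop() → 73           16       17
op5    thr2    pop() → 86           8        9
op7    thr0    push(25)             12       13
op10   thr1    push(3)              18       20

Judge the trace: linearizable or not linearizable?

the violation lands at event 9, op5's response at time 9: events 1..8 linearize, events 1..9 do not
a single order respects real time; the 4 completed LIFO stack operations fail replay along it
no completion choice of the 1 pending operation (op4) rescues it — every subset was tried
for example op1, op2, op3, op5 (pending dropped) fails at step 4: op5 pop() → 86 is not legal there

not linearizable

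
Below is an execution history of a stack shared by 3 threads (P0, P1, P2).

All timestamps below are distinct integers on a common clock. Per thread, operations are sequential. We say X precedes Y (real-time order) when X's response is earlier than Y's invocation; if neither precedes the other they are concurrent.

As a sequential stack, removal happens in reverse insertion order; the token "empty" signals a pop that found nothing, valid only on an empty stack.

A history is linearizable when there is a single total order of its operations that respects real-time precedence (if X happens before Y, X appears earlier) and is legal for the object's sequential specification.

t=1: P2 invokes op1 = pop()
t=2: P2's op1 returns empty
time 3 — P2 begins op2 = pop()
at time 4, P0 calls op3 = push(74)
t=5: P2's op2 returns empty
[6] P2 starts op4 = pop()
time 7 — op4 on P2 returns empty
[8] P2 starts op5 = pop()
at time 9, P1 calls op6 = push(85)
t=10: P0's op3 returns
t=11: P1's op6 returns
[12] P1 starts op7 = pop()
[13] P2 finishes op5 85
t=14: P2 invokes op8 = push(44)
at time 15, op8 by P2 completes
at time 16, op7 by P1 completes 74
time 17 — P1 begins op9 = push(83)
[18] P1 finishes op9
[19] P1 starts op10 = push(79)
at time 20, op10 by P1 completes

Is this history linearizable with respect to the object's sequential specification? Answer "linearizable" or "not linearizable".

a witness: op1, op2, op4, op3, op6, op5, op7, op8, op9, op10
1. op1 pop() → empty, leaving stack <>
2. op2 pop() → empty, leaving stack <>
3. op4 pop() → empty, leaving stack <>
4. op3 push(74), leaving stack <74>
5. op6 push(85), leaving stack <74,85>
6. op5 pop() → 85, leaving stack <74>
7. op7 pop() → 74, leaving stack <>
8. op8 push(44), leaving stack <44>
9. op9 push(83), leaving stack <44,83>
10. op10 push(79), leaving stack <44,83,79>

linearizable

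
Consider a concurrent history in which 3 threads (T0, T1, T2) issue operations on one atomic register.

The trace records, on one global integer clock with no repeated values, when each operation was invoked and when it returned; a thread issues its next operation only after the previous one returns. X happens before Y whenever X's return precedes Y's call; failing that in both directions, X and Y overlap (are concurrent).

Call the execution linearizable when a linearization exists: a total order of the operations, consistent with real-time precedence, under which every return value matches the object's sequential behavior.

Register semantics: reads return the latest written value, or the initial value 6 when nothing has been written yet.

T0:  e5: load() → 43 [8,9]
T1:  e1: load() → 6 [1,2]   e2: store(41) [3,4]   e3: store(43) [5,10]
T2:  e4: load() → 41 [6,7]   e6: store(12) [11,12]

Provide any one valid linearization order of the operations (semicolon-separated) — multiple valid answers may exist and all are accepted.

e1; e2; e4; e3; e5; e6

after step 1 (e1 load() → 6): value 6
after step 2 (e2 store(41)): value 41
after step 3 (e4 load() → 41): value 41
after step 4 (e3 store(43)): value 43
after step 5 (e5 load() → 43): value 43
after step 6 (e6 store(12)): value 12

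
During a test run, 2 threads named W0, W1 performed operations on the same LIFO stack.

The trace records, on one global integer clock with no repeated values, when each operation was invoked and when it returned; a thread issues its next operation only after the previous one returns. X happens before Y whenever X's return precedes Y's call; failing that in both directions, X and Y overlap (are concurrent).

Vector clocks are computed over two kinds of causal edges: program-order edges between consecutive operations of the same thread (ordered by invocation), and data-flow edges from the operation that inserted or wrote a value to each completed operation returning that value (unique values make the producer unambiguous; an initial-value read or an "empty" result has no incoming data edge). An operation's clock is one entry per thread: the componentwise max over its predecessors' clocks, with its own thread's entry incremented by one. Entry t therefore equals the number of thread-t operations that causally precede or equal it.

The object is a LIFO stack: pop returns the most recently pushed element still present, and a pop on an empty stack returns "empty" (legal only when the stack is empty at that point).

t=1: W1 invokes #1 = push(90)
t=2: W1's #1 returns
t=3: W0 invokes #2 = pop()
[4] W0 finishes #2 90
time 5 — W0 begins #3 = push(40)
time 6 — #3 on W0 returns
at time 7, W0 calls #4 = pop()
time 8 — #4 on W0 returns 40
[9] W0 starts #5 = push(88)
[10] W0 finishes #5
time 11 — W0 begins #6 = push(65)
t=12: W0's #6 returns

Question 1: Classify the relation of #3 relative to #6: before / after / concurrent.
#3 spans [5,6], #6 spans [11,12]
resp(#3)=6 < inv(#6)=11

before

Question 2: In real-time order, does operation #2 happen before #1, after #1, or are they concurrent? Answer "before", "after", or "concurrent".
#2 spans [3,4], #1 spans [1,2]
resp(#1)=2 < inv(#2)=3

after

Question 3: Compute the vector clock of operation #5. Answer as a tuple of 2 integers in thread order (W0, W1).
root op #1, invoked 1: fresh clock plus W1's own tick → (0, 1)
#2 (invocation 3): componentwise max over VC(#1)=(0, 1), +1 at W0, giving (1, 1)
#3 (invocation 5): componentwise max over VC(#2)=(1, 1), +1 at W0, giving (2, 1)
#4 (invocation 7): componentwise max over VC(#3)=(2, 1), +1 at W0, giving (3, 1)
#5 (invocation 9): componentwise max over VC(#4)=(3, 1), +1 at W0, giving (4, 1)
#6 (invocation 11): componentwise max over VC(#5)=(4, 1), +1 at W0, giving (5, 1)
target: VC(#5) = (4, 1)

(4, 1)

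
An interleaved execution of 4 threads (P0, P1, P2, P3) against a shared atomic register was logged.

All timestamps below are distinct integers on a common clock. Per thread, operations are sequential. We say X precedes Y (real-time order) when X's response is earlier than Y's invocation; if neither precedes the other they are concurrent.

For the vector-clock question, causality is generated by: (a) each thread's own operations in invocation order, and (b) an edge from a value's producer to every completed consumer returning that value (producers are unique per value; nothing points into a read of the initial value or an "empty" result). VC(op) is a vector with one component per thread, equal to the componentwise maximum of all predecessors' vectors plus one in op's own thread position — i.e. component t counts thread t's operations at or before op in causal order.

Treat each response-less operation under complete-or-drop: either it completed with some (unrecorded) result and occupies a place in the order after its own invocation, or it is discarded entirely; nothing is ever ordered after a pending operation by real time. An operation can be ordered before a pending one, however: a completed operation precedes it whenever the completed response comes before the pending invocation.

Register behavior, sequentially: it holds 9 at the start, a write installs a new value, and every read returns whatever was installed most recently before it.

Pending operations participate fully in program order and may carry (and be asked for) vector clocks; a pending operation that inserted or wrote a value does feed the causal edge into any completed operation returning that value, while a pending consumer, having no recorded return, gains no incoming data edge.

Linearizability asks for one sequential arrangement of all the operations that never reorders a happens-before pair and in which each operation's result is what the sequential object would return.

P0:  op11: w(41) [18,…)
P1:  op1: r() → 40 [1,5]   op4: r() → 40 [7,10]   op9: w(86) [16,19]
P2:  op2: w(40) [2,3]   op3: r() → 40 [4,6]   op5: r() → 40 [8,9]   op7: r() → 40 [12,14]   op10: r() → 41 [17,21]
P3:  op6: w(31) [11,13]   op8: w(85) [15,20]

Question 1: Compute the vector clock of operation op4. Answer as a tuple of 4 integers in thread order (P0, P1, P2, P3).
Answer: (0, 2, 1, 0)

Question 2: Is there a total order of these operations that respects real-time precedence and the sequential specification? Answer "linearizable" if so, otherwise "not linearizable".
a witness: op2, op1, op3, op4, op5, op7, op6, op8, op9, op11, op10
1. op2 w(40), leaving value 40
2. op1 r() → 40, leaving value 40
3. op3 r() → 40, leaving value 40
4. op4 r() → 40, leaving value 40
5. op5 r() → 40, leaving value 40
6. op7 r() → 40, leaving value 40
7. op6 w(31), leaving value 31
8. op8 w(85), leaving value 85
9. op9 w(86), leaving value 86
10. op11 w(41) (pending, included), leaving value 41
11. op10 r() → 41, leaving value 41

linearizable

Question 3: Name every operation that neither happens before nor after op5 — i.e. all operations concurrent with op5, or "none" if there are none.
Answer: op4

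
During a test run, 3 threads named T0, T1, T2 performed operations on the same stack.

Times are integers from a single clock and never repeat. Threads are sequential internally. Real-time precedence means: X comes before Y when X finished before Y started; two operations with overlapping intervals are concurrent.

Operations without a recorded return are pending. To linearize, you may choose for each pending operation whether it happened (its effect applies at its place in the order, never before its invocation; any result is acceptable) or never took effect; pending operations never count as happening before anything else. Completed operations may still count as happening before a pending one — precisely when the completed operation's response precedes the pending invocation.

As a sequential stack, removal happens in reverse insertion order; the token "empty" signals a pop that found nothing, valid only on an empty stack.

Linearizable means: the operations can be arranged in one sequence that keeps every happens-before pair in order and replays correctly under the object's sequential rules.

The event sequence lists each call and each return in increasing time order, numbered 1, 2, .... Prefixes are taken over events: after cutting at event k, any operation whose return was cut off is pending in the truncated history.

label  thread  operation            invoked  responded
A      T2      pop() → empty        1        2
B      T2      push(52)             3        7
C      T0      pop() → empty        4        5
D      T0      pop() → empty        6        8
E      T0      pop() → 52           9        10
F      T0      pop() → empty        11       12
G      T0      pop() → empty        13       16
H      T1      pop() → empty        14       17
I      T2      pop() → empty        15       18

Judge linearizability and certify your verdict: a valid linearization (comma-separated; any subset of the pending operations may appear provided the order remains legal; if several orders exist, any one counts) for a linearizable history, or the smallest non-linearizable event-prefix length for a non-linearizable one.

linearizable — witness: A, C, D, B, E, F, G, H, I

after step 1 (A pop() → empty): stack <>
after step 2 (C pop() → empty): stack <>
after step 3 (D pop() → empty): stack <>
after step 4 (B push(52)): stack <52>
after step 5 (E pop() → 52): stack <>
after step 6 (F pop() → empty): stack <>
after step 7 (G pop() → empty): stack <>
after step 8 (H pop() → empty): stack <>
after step 9 (I pop() → empty): stack <>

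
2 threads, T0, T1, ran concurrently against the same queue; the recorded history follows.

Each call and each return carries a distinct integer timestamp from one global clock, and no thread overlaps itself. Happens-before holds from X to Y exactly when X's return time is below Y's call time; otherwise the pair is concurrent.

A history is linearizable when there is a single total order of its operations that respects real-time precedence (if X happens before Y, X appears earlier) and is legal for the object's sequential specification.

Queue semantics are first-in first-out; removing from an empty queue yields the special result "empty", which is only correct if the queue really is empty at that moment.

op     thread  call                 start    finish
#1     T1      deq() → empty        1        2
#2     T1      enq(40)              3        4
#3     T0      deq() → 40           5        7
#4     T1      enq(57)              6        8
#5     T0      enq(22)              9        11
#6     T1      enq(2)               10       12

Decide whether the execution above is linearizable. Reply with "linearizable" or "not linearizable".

linearizable

witness order: #1, #2, #3, #4, #5, #6
step 1: #1 deq() → empty — queue <>
step 2: #2 enq(40) — queue <40>
step 3: #3 deq() → 40 — queue <>
step 4: #4 enq(57) — queue <57>
step 5: #5 enq(22) — queue <57,22>
step 6: #6 enq(2) — queue <57,22,2>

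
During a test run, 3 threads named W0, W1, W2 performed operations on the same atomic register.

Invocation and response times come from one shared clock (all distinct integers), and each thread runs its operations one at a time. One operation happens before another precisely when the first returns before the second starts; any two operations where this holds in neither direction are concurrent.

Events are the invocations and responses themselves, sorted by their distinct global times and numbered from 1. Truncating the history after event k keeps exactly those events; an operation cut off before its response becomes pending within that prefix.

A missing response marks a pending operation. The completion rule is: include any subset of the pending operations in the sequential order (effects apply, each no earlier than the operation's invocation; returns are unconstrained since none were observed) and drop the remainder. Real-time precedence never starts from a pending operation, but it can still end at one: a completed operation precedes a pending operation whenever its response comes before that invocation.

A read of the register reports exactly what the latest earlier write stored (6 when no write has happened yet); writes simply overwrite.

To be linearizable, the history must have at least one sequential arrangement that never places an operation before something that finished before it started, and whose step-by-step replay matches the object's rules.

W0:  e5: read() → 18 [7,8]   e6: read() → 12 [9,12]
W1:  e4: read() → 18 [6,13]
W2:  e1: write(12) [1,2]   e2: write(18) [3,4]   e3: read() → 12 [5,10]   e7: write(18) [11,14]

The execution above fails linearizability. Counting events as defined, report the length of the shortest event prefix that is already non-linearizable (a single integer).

events 1..9 are linearizable; a witness order is e1, e2, e3, e4, e5:
after step 1 (e1 write(12)): value 12
after step 2 (e2 write(18)): value 18
after step 3 (e3 read() (pending, included)): value 18
after step 4 (e4 read() (pending, included)): value 18
after step 5 (e5 read() → 18): value 18
include event 10 — e3 responding at 10 — and every candidate order breaks
including or dropping the 2 pending operations (e4, e6) in any combination fails
e.g. e1, e2, e3, e5 (pending dropped): illegal at step 3, since e3 read() → 12 cannot apply there
e.g. e1, e2, e5, e3 (pending dropped): illegal at step 4, since e3 read() → 12 cannot apply there

10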